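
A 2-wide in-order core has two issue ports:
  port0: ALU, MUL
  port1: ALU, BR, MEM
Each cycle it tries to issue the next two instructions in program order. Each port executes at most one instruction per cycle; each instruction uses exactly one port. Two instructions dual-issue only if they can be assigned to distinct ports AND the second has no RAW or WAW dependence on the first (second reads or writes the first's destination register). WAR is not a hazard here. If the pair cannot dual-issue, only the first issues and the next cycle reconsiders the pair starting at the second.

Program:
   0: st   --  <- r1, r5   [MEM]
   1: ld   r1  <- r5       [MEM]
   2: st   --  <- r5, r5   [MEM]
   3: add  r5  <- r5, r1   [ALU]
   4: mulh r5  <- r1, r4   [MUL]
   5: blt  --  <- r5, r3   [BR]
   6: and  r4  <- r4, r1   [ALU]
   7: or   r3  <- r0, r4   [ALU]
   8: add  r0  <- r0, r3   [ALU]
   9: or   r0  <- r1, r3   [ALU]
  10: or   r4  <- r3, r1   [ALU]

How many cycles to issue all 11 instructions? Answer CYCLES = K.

CYCLES = 8

t=0 i0:st ; no-port MEM/MEM
t=1 i1:ld ; no-port MEM/MEM
t=2 i2&i3:st;add ; dual
t=3 i4:mulh ; RAW r5
t=4 i5&i6:blt;and ; dual
t=5 i7:or ; RAW r3
t=6 i8:add ; WAW r0
t=7 i9&i10:or;or ; dual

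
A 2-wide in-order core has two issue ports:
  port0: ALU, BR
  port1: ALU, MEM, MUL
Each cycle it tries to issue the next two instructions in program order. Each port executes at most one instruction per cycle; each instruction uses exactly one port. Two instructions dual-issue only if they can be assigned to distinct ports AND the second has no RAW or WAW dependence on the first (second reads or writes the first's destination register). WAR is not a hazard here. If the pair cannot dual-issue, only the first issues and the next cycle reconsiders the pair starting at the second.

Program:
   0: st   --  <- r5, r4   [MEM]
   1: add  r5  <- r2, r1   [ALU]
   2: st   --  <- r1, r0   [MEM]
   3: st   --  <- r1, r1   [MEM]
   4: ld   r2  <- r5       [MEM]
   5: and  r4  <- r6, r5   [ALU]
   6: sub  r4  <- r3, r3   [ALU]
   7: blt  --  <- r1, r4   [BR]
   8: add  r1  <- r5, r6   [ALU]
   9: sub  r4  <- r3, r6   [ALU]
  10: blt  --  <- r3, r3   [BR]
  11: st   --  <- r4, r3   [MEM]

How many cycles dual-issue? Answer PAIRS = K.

  cy0 -> i0&i1 (st.MEM add.ALU) pair
  cy1 -> i2 (st.MEM) no-port MEM/MEM
  cy2 -> i3 (st.MEM) no-port MEM/MEM
  cy3 -> i4&i5 (ld.MEM and.ALU) pair
  cy4 -> i6 (sub.ALU) RAW r4
  cy5 -> i7&i8 (blt.BR add.ALU) pair
  cy6 -> i9&i10 (sub.ALU blt.BR) pair
  cy7 -> i11 (st.MEM) tail

PAIRS = 4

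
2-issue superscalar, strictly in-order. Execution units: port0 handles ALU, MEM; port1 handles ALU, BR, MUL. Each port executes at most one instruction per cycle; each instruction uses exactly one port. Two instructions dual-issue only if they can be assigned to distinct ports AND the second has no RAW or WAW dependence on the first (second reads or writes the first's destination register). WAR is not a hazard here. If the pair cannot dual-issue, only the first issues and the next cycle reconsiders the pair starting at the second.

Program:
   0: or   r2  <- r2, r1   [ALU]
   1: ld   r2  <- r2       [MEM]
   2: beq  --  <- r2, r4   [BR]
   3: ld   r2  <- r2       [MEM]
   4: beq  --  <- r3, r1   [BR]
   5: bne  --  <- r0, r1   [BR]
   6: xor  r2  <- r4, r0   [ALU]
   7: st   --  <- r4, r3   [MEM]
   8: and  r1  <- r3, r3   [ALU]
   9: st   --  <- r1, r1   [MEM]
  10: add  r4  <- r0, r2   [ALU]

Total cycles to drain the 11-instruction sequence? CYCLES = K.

0. or @i0  | RAW+WAW r2
1. ld @i1  | RAW r2
2. beq ld @i2+i3  | 2-wide
3. beq @i4  | no-port BR/BR
4. bne xor @i5+i6  | 2-wide
5. st and @i7+i8  | 2-wide
6. st add @i9+i10  | 2-wide

CYCLES = 7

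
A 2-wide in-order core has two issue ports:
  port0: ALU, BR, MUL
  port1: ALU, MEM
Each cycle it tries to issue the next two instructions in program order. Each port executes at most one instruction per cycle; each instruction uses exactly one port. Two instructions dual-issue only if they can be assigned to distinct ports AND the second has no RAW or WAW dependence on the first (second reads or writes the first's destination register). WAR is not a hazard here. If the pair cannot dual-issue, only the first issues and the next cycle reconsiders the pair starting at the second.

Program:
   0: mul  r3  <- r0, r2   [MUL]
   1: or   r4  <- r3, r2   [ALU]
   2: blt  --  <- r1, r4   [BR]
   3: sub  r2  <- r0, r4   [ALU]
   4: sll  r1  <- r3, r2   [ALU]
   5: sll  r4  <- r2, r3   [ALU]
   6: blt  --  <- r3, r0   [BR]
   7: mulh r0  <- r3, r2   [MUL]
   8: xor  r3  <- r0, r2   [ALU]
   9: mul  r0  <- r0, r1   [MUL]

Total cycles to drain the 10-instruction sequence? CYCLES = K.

c0: i0 mul.MUL  RAW r3
c1: i1 or.ALU  RAW r4
c2: i2,i3 blt.BR+sub.ALU  pair
c3: i4,i5 sll.ALU+sll.ALU  pair
c4: i6 blt.BR  no-port BR/MUL
c5: i7 mulh.MUL  RAW r0
c6: i8,i9 xor.ALU+mul.MUL  pair

CYCLES = 7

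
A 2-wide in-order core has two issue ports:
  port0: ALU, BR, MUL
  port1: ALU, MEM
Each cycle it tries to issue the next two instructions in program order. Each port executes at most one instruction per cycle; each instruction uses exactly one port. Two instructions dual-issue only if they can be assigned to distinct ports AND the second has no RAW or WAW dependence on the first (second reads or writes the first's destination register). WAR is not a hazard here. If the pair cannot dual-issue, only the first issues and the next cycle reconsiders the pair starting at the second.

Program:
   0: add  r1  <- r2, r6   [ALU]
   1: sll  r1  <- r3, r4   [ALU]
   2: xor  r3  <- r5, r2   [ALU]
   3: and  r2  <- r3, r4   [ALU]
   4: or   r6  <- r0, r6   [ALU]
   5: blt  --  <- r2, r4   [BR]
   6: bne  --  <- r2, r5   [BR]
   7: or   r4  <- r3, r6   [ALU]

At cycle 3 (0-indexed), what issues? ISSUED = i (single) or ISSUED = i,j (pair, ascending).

ISSUED = 5

  cy0 -> i0 (add) WAW r1
  cy1 -> i1+i2 (sll;xor) pair
  cy2 -> i3+i4 (and;or) pair
  cy3 -> i5 (blt) no-port BR/BR
  cy4 -> i6+i7 (bne;or) pair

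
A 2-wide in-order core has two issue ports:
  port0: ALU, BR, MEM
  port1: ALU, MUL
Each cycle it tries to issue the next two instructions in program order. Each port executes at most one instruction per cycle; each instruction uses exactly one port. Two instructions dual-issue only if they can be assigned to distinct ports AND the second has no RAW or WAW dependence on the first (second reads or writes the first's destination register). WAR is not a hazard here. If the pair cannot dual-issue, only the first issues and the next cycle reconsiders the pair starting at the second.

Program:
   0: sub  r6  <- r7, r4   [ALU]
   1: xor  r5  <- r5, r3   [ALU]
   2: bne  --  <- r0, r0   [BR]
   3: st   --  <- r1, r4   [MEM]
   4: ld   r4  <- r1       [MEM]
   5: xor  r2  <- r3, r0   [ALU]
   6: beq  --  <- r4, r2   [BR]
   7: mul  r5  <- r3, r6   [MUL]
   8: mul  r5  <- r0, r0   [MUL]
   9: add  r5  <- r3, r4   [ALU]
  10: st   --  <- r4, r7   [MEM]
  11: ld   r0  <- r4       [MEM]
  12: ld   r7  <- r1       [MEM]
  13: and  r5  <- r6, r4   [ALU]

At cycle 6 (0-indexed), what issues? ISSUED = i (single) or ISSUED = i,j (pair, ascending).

t=0 i0&i1:sub.ALU+xor.ALU ; pair
t=1 i2:bne.BR ; no-port BR/MEM
t=2 i3:st.MEM ; no-port MEM/MEM
t=3 i4&i5:ld.MEM+xor.ALU ; pair
t=4 i6&i7:beq.BR+mul.MUL ; pair
t=5 i8:mul.MUL ; WAW r5
t=6 i9&i10:add.ALU+st.MEM ; pair
t=7 i11:ld.MEM ; no-port MEM/MEM
t=8 i12&i13:ld.MEM+and.ALU ; pair

ISSUED = 9,10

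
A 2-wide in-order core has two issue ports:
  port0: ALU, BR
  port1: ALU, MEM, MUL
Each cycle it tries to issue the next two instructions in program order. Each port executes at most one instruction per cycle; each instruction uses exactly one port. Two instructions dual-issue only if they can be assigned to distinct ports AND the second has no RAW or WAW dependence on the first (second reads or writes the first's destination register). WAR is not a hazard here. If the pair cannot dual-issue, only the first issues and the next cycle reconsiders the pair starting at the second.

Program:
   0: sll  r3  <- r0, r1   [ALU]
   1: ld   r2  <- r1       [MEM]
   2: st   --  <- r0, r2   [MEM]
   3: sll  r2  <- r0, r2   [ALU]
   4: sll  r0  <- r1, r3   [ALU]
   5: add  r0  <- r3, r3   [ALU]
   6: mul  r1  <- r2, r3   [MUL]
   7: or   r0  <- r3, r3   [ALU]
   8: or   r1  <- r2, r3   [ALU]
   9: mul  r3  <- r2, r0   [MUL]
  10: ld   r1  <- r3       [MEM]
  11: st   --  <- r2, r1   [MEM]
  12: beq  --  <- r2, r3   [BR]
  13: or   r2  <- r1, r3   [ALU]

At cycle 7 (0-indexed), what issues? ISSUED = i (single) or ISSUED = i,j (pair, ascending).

ISSUED = 11,12

  cy0 -> i0+i1 (sll.ALU/ld.MEM) 2-wide
  cy1 -> i2+i3 (st.MEM/sll.ALU) 2-wide
  cy2 -> i4 (sll.ALU) WAW r0
  cy3 -> i5+i6 (add.ALU/mul.MUL) 2-wide
  cy4 -> i7+i8 (or.ALU/or.ALU) 2-wide
  cy5 -> i9 (mul.MUL) no-port MUL/MEM
  cy6 -> i10 (ld.MEM) no-port MEM/MEM
  cy7 -> i11+i12 (st.MEM/beq.BR) 2-wide
  cy8 -> i13 (or.ALU) tail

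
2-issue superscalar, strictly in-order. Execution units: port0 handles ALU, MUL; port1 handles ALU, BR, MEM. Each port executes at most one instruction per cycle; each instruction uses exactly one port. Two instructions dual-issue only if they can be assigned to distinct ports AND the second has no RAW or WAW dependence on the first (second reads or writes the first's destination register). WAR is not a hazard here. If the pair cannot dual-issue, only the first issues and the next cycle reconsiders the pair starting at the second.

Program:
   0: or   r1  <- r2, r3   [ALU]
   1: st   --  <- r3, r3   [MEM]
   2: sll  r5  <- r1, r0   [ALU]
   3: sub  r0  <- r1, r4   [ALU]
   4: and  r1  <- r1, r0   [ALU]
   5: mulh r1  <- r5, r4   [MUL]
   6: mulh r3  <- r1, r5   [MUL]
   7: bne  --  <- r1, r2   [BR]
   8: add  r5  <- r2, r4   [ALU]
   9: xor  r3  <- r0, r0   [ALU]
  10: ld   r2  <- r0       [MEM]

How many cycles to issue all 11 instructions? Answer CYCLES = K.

c0: i0/i1 or st  dual
c1: i2/i3 sll sub  dual
c2: i4 and  WAW r1
c3: i5 mulh  no-port MUL/MUL
c4: i6/i7 mulh bne  dual
c5: i8/i9 add xor  dual
c6: i10 ld  tail

CYCLES = 7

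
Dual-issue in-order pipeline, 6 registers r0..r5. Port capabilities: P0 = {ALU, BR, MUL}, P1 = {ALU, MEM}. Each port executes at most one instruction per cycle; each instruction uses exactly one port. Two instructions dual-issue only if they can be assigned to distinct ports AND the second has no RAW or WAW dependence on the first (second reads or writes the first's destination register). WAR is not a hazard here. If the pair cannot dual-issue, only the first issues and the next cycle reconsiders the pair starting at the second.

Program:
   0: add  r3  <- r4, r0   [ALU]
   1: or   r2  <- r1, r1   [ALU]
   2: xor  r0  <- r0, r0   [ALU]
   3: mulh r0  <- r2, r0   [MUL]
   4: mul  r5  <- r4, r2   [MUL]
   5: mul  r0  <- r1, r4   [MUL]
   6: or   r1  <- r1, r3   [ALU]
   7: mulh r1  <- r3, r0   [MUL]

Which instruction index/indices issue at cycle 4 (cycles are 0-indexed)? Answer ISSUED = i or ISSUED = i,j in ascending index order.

ISSUED = 5,6

  cy0 -> i0/i1 (add/or) pair
  cy1 -> i2 (xor) RAW+WAW r0
  cy2 -> i3 (mulh) no-port MUL/MUL
  cy3 -> i4 (mul) no-port MUL/MUL
  cy4 -> i5/i6 (mul/or) pair
  cy5 -> i7 (mulh) tail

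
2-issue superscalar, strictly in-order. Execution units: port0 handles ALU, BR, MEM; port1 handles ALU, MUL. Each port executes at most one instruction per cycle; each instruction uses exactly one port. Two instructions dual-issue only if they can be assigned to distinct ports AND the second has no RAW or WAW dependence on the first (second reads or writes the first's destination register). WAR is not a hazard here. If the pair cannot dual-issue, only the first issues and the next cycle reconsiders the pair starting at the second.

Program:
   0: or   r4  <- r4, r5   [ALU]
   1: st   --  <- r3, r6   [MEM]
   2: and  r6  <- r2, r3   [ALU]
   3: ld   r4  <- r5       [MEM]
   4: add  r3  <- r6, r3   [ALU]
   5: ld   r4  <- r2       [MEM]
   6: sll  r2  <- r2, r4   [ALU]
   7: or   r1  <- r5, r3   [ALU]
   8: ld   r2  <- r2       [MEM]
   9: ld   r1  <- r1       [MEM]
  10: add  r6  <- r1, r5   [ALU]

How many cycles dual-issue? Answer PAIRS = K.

#0 head=0: or/st i0+i1 dual
#1 head=2: and/ld i2+i3 dual
#2 head=4: add/ld i4+i5 dual
#3 head=6: sll/or i6+i7 dual
#4 head=8: ld i8 no-port MEM/MEM
#5 head=9: ld i9 RAW r1
#6 head=10: add i10 tail

PAIRS = 4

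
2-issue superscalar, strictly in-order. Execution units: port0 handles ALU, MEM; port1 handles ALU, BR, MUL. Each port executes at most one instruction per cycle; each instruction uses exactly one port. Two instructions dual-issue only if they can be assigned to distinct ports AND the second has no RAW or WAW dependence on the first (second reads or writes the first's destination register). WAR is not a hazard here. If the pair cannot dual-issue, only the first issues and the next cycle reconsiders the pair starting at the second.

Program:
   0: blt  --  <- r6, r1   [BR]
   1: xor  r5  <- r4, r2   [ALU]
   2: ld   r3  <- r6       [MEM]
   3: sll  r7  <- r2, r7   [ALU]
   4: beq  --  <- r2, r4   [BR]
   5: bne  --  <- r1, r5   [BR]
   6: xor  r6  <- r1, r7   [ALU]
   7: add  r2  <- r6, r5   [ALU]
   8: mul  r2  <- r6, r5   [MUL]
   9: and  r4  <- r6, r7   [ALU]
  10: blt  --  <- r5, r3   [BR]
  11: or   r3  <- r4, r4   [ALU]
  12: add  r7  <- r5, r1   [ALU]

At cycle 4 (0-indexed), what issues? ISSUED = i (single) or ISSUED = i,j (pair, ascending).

ISSUED = 7

[0] i0&i1  blt xor  -- 2-wide
[1] i2&i3  ld sll  -- 2-wide
[2] i4  beq  -- no-port BR/BR
[3] i5&i6  bne xor  -- 2-wide
[4] i7  add  -- WAW r2
[5] i8&i9  mul and  -- 2-wide
[6] i10&i11  blt or  -- 2-wide
[7] i12  add  -- tail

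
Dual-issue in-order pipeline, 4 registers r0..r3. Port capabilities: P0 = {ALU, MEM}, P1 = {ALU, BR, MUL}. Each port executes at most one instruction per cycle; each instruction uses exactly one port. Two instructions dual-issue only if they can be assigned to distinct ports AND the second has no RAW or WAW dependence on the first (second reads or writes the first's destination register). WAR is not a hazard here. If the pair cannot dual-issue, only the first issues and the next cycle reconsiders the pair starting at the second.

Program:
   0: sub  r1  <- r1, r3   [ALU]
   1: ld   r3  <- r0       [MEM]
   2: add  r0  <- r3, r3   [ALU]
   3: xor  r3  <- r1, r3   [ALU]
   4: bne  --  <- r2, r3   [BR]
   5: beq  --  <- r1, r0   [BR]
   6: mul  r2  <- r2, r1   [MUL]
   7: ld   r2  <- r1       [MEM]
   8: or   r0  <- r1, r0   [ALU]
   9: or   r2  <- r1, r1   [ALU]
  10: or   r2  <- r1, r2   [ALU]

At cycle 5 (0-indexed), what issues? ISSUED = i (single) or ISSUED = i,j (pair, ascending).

ISSUED = 7,8

t=0 i0/i1:sub ld ; 2-wide
t=1 i2/i3:add xor ; 2-wide
t=2 i4:bne ; no-port BR/BR
t=3 i5:beq ; no-port BR/MUL
t=4 i6:mul ; WAW r2
t=5 i7/i8:ld or ; 2-wide
t=6 i9:or ; RAW+WAW r2
t=7 i10:or ; tail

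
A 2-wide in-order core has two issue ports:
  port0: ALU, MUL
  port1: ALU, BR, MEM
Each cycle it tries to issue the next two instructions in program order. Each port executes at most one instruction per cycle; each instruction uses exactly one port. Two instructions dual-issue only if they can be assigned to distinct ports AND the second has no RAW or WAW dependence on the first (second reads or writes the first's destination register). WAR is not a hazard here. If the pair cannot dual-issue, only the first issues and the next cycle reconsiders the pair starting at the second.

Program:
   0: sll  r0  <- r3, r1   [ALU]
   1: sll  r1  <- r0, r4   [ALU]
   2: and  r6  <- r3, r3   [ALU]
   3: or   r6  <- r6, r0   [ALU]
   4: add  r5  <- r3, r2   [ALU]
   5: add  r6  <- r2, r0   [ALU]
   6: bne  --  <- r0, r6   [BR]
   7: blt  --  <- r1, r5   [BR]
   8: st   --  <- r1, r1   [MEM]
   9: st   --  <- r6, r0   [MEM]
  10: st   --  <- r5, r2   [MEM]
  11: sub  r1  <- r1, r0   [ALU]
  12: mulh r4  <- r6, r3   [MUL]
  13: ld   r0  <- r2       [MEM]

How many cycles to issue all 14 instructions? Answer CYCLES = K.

0. sll.ALU @i0  | RAW r0
1. sll.ALU/and.ALU @i1&i2  | 2-wide
2. or.ALU/add.ALU @i3&i4  | 2-wide
3. add.ALU @i5  | RAW r6
4. bne.BR @i6  | no-port BR/BR
5. blt.BR @i7  | no-port BR/MEM
6. st.MEM @i8  | no-port MEM/MEM
7. st.MEM @i9  | no-port MEM/MEM
8. st.MEM/sub.ALU @i10&i11  | 2-wide
9. mulh.MUL/ld.MEM @i12&i13  | 2-wide

CYCLES = 10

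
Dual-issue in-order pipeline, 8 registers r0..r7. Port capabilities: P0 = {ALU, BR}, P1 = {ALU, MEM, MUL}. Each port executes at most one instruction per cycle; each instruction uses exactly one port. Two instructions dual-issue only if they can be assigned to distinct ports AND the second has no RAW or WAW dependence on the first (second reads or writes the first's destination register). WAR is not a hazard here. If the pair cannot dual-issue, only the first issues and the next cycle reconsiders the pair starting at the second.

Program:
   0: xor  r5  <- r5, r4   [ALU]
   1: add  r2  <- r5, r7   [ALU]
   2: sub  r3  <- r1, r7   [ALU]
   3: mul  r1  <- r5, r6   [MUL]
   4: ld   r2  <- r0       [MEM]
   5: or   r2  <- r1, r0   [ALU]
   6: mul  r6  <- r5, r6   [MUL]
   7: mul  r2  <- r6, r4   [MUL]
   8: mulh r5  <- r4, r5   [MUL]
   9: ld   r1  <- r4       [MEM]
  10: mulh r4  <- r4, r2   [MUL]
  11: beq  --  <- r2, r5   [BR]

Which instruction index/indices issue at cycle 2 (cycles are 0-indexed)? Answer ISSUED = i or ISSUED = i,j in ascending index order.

#0 head=0: xor i0 RAW r5
#1 head=1: add+sub i1+i2 2-wide
#2 head=3: mul i3 no-port MUL/MEM
#3 head=4: ld i4 WAW r2
#4 head=5: or+mul i5+i6 2-wide
#5 head=7: mul i7 no-port MUL/MUL
#6 head=8: mulh i8 no-port MUL/MEM
#7 head=9: ld i9 no-port MEM/MUL
#8 head=10: mulh+beq i10+i11 2-wide

ISSUED = 3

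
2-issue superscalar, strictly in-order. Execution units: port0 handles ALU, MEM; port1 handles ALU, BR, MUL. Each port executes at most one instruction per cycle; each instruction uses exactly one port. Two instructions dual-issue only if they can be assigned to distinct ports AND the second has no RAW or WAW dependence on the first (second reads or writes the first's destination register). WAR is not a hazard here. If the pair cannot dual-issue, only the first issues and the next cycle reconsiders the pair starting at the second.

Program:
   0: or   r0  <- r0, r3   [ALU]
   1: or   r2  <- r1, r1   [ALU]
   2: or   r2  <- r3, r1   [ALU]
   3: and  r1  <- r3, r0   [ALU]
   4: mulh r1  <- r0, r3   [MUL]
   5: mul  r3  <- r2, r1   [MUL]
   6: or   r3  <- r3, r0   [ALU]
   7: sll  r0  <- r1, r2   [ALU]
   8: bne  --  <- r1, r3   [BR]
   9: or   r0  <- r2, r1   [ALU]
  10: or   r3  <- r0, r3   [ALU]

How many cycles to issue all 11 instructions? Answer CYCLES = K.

CYCLES = 7

  cy0 -> i0&i1 (or.ALU;or.ALU) 2-wide
  cy1 -> i2&i3 (or.ALU;and.ALU) 2-wide
  cy2 -> i4 (mulh.MUL) no-port MUL/MUL
  cy3 -> i5 (mul.MUL) RAW+WAW r3
  cy4 -> i6&i7 (or.ALU;sll.ALU) 2-wide
  cy5 -> i8&i9 (bne.BR;or.ALU) 2-wide
  cy6 -> i10 (or.ALU) tail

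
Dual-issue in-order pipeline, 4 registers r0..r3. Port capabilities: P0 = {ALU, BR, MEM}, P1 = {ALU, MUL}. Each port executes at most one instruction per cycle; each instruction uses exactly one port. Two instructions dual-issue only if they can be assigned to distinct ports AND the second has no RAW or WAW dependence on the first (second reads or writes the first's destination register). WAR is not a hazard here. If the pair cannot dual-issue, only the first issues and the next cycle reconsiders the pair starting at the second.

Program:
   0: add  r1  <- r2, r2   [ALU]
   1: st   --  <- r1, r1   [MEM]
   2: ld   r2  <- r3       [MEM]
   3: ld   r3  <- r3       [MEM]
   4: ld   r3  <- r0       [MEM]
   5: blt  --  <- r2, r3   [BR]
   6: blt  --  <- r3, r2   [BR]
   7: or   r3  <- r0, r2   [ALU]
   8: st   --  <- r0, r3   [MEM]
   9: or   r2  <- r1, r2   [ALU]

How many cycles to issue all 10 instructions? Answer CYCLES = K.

CYCLES = 8

#0 head=0: add.ALU i0 RAW r1
#1 head=1: st.MEM i1 no-port MEM/MEM
#2 head=2: ld.MEM i2 no-port MEM/MEM
#3 head=3: ld.MEM i3 no-port MEM/MEM
#4 head=4: ld.MEM i4 no-port MEM/BR
#5 head=5: blt.BR i5 no-port BR/BR
#6 head=6: blt.BR+or.ALU i6/i7 pair
#7 head=8: st.MEM+or.ALU i8/i9 pair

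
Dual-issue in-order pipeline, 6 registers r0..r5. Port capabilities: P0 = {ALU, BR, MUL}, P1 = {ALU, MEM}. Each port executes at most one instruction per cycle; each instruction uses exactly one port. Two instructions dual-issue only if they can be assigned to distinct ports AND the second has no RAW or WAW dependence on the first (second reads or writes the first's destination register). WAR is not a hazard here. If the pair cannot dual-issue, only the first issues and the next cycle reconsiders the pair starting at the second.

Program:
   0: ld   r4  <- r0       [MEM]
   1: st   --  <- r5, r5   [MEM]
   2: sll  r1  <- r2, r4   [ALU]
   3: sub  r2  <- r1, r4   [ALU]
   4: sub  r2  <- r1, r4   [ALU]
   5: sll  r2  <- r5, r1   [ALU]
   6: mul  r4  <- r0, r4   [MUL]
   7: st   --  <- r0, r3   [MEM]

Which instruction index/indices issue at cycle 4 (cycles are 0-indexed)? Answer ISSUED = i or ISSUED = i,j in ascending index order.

ISSUED = 5,6

0. ld.MEM @i0  | no-port MEM/MEM
1. st.MEM;sll.ALU @i1&i2  | dual
2. sub.ALU @i3  | WAW r2
3. sub.ALU @i4  | WAW r2
4. sll.ALU;mul.MUL @i5&i6  | dual
5. st.MEM @i7  | tail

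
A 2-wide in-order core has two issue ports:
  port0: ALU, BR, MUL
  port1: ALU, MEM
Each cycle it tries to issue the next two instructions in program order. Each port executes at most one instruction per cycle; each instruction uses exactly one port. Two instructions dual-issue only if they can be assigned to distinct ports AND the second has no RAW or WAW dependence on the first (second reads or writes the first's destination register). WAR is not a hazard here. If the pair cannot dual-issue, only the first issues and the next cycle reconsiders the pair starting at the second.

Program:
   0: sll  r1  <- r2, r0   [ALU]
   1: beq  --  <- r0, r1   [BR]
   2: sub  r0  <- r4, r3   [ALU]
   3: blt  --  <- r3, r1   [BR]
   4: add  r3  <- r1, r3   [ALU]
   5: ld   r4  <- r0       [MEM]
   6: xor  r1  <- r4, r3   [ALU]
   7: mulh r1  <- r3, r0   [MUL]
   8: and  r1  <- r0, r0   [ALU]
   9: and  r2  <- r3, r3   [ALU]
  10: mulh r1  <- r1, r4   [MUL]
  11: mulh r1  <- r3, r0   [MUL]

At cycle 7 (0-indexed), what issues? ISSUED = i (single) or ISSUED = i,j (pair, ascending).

c0: i0 sll.ALU  RAW r1
c1: i1/i2 beq.BR;sub.ALU  dual
c2: i3/i4 blt.BR;add.ALU  dual
c3: i5 ld.MEM  RAW r4
c4: i6 xor.ALU  WAW r1
c5: i7 mulh.MUL  WAW r1
c6: i8/i9 and.ALU;and.ALU  dual
c7: i10 mulh.MUL  no-port MUL/MUL
c8: i11 mulh.MUL  tail

ISSUED = 10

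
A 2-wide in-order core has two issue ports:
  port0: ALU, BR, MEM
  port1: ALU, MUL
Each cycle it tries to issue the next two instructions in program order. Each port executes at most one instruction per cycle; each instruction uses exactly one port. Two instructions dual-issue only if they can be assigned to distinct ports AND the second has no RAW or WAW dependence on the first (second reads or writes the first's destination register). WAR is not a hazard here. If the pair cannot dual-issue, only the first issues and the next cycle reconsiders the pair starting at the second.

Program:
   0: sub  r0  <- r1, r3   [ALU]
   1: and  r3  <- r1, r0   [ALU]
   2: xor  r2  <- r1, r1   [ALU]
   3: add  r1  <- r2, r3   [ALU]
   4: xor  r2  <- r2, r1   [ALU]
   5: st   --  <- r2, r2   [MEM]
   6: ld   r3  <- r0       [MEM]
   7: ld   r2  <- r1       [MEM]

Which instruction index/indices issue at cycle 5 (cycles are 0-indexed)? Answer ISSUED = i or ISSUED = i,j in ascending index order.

ISSUED = 6

[0] i0  sub.ALU  -- RAW r0
[1] i1/i2  and.ALU+xor.ALU  -- 2-wide
[2] i3  add.ALU  -- RAW r1
[3] i4  xor.ALU  -- RAW r2
[4] i5  st.MEM  -- no-port MEM/MEM
[5] i6  ld.MEM  -- no-port MEM/MEM
[6] i7  ld.MEM  -- tail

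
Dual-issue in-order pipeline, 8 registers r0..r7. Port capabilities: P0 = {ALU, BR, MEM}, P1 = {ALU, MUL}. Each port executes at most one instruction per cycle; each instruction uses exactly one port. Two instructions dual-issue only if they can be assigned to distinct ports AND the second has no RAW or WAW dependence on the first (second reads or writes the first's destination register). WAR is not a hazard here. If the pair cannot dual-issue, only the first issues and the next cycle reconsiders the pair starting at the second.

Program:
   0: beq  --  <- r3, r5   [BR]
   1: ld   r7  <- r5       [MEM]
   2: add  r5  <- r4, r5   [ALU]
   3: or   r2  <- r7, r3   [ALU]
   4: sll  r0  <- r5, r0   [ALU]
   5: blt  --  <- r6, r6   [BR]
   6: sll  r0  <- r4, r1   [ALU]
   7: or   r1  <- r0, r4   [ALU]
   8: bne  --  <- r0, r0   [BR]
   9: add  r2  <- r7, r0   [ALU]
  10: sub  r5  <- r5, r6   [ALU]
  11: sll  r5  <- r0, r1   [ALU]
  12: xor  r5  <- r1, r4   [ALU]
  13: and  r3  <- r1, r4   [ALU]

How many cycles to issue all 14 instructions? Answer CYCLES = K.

CYCLES = 8

t=0 i0:beq.BR ; no-port BR/MEM
t=1 i1/i2:ld.MEM add.ALU ; 2-wide
t=2 i3/i4:or.ALU sll.ALU ; 2-wide
t=3 i5/i6:blt.BR sll.ALU ; 2-wide
t=4 i7/i8:or.ALU bne.BR ; 2-wide
t=5 i9/i10:add.ALU sub.ALU ; 2-wide
t=6 i11:sll.ALU ; WAW r5
t=7 i12/i13:xor.ALU and.ALU ; 2-wide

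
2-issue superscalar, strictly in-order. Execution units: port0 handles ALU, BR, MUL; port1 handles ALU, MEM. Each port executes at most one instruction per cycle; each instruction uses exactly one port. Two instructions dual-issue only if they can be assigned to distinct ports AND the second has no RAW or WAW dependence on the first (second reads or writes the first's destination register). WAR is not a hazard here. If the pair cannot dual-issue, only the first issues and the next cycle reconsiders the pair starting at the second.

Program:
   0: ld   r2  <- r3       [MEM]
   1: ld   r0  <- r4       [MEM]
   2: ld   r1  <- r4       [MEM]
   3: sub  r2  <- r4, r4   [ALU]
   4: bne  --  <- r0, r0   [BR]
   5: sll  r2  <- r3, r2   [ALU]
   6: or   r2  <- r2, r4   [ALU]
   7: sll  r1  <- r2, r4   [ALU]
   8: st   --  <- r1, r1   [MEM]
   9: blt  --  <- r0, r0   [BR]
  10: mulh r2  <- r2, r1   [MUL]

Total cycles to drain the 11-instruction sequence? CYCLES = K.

c0: i0 ld  no-port MEM/MEM
c1: i1 ld  no-port MEM/MEM
c2: i2,i3 ld/sub  pair
c3: i4,i5 bne/sll  pair
c4: i6 or  RAW r2
c5: i7 sll  RAW r1
c6: i8,i9 st/blt  pair
c7: i10 mulh  tail

CYCLES = 8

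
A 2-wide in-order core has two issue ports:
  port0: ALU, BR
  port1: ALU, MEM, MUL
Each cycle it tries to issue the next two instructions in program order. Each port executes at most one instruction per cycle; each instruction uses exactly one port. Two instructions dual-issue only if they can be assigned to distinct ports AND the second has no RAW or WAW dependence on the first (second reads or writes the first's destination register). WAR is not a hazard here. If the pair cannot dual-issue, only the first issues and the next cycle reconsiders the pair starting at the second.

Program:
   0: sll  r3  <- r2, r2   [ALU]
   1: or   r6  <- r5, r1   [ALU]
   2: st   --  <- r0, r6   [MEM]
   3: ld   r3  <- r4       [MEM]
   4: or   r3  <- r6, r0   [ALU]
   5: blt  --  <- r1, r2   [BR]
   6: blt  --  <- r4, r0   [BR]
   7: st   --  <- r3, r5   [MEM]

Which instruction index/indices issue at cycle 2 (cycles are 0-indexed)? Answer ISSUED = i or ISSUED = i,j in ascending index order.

ISSUED = 3

c0: i0&i1 sll.ALU+or.ALU  dual
c1: i2 st.MEM  no-port MEM/MEM
c2: i3 ld.MEM  WAW r3
c3: i4&i5 or.ALU+blt.BR  dual
c4: i6&i7 blt.BR+st.MEM  dual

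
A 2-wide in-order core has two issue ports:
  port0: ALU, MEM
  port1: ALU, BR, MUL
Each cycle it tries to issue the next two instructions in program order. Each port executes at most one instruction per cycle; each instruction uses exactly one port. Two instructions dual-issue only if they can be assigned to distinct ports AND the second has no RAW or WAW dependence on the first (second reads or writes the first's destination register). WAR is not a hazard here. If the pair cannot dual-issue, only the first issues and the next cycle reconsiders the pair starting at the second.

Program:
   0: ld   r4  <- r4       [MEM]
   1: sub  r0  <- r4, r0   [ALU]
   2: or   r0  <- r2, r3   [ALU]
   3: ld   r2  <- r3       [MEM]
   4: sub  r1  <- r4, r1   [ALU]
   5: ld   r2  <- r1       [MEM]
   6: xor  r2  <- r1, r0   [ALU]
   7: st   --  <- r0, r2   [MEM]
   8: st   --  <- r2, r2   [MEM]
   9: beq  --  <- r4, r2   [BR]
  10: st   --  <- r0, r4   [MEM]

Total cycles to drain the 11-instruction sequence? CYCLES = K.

CYCLES = 9

[0] i0  ld  -- RAW r4
[1] i1  sub  -- WAW r0
[2] i2/i3  or/ld  -- dual
[3] i4  sub  -- RAW r1
[4] i5  ld  -- WAW r2
[5] i6  xor  -- RAW r2
[6] i7  st  -- no-port MEM/MEM
[7] i8/i9  st/beq  -- dual
[8] i10  st  -- tail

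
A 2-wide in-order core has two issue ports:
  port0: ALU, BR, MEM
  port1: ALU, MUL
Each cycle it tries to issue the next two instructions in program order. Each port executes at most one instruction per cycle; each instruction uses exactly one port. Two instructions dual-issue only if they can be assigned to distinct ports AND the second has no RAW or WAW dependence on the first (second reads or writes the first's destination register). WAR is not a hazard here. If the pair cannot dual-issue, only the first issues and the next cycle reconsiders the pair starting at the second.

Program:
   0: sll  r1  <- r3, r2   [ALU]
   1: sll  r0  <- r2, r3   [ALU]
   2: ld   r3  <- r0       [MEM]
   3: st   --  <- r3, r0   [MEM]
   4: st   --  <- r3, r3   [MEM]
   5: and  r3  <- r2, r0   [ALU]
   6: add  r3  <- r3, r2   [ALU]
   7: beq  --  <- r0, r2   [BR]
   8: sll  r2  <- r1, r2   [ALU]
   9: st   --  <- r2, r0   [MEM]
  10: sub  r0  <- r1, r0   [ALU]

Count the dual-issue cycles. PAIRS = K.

PAIRS = 4

c0: i0/i1 sll;sll  pair
c1: i2 ld  no-port MEM/MEM
c2: i3 st  no-port MEM/MEM
c3: i4/i5 st;and  pair
c4: i6/i7 add;beq  pair
c5: i8 sll  RAW r2
c6: i9/i10 st;sub  pair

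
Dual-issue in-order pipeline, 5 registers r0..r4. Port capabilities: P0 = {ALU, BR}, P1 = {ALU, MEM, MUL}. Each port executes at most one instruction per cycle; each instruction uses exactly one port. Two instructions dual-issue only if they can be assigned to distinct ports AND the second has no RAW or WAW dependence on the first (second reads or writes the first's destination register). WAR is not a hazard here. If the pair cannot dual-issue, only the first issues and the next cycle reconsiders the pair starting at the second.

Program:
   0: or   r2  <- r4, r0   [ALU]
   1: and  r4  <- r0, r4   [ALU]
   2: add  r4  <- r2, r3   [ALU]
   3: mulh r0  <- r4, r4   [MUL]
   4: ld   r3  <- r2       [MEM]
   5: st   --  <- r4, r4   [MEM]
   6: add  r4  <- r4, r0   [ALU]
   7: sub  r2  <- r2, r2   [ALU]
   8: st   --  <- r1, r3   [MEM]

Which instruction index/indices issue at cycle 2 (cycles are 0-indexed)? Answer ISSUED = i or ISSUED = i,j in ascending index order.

ISSUED = 3

  cy0 -> i0&i1 (or/and) 2-wide
  cy1 -> i2 (add) RAW r4
  cy2 -> i3 (mulh) no-port MUL/MEM
  cy3 -> i4 (ld) no-port MEM/MEM
  cy4 -> i5&i6 (st/add) 2-wide
  cy5 -> i7&i8 (sub/st) 2-wide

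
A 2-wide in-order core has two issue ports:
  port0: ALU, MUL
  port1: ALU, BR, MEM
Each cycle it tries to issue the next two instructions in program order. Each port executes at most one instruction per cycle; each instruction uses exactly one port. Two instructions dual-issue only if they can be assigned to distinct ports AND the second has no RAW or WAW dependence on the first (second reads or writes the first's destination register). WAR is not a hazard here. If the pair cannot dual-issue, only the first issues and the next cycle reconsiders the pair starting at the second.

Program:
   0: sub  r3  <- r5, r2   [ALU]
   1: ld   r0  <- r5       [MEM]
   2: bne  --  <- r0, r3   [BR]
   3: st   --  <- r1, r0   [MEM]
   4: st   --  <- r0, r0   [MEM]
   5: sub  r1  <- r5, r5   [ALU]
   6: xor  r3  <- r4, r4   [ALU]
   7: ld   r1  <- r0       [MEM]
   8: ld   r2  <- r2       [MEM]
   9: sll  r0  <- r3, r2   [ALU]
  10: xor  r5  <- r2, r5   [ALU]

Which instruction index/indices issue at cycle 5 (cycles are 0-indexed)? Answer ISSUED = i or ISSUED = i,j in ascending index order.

ISSUED = 8

0. sub.ALU+ld.MEM @i0/i1  | dual
1. bne.BR @i2  | no-port BR/MEM
2. st.MEM @i3  | no-port MEM/MEM
3. st.MEM+sub.ALU @i4/i5  | dual
4. xor.ALU+ld.MEM @i6/i7  | dual
5. ld.MEM @i8  | RAW r2
6. sll.ALU+xor.ALU @i9/i10  | dual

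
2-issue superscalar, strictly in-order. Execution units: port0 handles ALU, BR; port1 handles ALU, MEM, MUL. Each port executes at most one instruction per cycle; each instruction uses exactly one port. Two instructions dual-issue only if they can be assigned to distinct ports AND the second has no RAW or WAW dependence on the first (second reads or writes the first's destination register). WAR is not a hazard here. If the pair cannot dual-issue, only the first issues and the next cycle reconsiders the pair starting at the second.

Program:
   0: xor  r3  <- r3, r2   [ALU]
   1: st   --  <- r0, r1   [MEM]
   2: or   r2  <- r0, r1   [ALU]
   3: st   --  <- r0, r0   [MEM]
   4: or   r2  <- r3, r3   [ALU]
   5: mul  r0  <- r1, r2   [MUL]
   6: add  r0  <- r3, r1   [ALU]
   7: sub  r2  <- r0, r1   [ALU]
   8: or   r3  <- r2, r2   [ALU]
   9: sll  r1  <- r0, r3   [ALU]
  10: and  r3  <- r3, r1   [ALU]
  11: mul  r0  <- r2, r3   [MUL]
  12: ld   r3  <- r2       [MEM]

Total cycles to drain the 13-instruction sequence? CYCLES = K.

t=0 i0+i1:xor.ALU/st.MEM ; dual
t=1 i2+i3:or.ALU/st.MEM ; dual
t=2 i4:or.ALU ; RAW r2
t=3 i5:mul.MUL ; WAW r0
t=4 i6:add.ALU ; RAW r0
t=5 i7:sub.ALU ; RAW r2
t=6 i8:or.ALU ; RAW r3
t=7 i9:sll.ALU ; RAW r1
t=8 i10:and.ALU ; RAW r3
t=9 i11:mul.MUL ; no-port MUL/MEM
t=10 i12:ld.MEM ; tail

CYCLES = 11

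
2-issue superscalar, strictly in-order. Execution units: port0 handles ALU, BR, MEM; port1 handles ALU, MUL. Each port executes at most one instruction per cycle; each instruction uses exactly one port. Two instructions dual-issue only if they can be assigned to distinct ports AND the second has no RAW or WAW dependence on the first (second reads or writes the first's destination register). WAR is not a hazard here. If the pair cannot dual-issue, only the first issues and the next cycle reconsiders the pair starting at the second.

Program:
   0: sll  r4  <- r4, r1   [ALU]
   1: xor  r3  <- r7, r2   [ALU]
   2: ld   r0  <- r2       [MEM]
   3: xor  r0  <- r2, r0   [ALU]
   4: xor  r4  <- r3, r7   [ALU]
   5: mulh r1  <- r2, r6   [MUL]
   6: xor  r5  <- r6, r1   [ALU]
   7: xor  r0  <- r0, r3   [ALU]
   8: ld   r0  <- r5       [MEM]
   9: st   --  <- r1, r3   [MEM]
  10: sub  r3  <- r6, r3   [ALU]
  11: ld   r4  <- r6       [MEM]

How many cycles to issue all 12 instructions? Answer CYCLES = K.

  cy0 -> i0/i1 (sll/xor) pair
  cy1 -> i2 (ld) RAW+WAW r0
  cy2 -> i3/i4 (xor/xor) pair
  cy3 -> i5 (mulh) RAW r1
  cy4 -> i6/i7 (xor/xor) pair
  cy5 -> i8 (ld) no-port MEM/MEM
  cy6 -> i9/i10 (st/sub) pair
  cy7 -> i11 (ld) tail

CYCLES = 8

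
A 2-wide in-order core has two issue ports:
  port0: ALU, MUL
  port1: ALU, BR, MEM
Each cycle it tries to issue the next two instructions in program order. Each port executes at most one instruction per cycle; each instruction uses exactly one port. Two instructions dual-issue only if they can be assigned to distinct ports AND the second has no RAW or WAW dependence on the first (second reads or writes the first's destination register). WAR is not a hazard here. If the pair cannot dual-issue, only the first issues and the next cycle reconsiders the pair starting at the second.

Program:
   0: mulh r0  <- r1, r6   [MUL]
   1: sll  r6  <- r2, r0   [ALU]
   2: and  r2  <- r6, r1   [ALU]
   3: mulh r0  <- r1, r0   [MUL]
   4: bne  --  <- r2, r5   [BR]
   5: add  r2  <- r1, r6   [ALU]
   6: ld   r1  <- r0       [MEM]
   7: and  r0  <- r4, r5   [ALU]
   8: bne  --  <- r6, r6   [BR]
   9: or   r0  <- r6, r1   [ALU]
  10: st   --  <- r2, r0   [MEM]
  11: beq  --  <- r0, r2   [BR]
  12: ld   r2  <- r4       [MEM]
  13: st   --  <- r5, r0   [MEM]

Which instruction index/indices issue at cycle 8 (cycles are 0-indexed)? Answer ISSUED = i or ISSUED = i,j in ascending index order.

ISSUED = 12

0. mulh @i0  | RAW r0
1. sll @i1  | RAW r6
2. and/mulh @i2,i3  | dual
3. bne/add @i4,i5  | dual
4. ld/and @i6,i7  | dual
5. bne/or @i8,i9  | dual
6. st @i10  | no-port MEM/BR
7. beq @i11  | no-port BR/MEM
8. ld @i12  | no-port MEM/MEM
9. st @i13  | tail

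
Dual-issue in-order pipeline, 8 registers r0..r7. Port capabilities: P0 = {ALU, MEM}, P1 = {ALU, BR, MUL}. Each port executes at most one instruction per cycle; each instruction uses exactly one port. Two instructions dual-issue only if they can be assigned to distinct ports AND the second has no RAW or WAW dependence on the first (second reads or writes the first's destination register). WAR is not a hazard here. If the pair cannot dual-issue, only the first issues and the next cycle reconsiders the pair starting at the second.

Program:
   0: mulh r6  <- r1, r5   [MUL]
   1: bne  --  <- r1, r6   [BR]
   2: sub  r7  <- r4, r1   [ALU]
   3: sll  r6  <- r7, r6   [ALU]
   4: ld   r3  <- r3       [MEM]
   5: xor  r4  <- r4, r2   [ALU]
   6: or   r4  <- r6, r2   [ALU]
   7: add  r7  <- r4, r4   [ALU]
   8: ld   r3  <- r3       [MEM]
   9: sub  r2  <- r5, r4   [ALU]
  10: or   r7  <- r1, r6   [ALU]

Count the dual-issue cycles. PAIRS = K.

  cy0 -> i0 (mulh) no-port MUL/BR
  cy1 -> i1/i2 (bne;sub) dual
  cy2 -> i3/i4 (sll;ld) dual
  cy3 -> i5 (xor) WAW r4
  cy4 -> i6 (or) RAW r4
  cy5 -> i7/i8 (add;ld) dual
  cy6 -> i9/i10 (sub;or) dual

PAIRS = 4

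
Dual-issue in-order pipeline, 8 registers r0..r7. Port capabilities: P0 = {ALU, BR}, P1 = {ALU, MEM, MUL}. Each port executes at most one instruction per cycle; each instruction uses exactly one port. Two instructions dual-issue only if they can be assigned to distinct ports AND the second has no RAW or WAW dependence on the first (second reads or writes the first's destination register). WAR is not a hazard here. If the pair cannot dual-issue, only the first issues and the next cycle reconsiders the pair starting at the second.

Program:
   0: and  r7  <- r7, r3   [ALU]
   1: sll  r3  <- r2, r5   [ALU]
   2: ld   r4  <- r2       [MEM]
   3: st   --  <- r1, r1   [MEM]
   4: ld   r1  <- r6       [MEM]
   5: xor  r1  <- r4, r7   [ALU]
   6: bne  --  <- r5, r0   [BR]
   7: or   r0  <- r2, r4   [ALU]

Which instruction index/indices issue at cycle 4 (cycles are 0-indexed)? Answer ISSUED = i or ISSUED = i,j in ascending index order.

ISSUED = 5,6

#0 head=0: and+sll i0,i1 dual
#1 head=2: ld i2 no-port MEM/MEM
#2 head=3: st i3 no-port MEM/MEM
#3 head=4: ld i4 WAW r1
#4 head=5: xor+bne i5,i6 dual
#5 head=7: or i7 tail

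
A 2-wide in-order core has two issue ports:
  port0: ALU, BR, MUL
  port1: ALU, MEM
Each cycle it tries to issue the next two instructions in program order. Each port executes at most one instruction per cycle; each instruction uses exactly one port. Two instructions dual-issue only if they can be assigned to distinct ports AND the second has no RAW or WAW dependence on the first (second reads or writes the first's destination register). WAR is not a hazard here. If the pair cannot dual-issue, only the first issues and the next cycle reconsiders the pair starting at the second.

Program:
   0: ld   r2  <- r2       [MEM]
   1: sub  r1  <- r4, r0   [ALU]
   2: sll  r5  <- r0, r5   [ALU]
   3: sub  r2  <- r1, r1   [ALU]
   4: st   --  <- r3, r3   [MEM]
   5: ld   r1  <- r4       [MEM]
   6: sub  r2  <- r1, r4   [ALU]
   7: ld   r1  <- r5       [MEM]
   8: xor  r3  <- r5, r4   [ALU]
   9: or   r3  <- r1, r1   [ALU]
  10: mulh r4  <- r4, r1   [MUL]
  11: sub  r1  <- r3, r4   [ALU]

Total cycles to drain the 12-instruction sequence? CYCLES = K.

CYCLES = 8

c0: i0&i1 ld sub  pair
c1: i2&i3 sll sub  pair
c2: i4 st  no-port MEM/MEM
c3: i5 ld  RAW r1
c4: i6&i7 sub ld  pair
c5: i8 xor  WAW r3
c6: i9&i10 or mulh  pair
c7: i11 sub  tail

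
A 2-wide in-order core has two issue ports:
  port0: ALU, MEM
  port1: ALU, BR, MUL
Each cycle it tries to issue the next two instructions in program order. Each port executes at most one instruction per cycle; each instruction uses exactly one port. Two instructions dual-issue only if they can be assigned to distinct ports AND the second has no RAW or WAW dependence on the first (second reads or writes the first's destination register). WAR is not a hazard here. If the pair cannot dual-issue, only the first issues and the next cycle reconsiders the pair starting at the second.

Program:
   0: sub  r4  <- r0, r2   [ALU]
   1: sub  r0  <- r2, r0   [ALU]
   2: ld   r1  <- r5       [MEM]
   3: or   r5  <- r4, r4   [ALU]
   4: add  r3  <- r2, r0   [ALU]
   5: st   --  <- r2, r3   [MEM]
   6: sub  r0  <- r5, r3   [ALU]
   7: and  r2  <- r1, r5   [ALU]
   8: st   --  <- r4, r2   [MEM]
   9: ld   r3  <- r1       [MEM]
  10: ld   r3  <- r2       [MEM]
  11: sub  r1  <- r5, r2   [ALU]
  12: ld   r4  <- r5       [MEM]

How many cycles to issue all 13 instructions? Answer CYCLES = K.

CYCLES = 9

  cy0 -> i0&i1 (sub.ALU+sub.ALU) pair
  cy1 -> i2&i3 (ld.MEM+or.ALU) pair
  cy2 -> i4 (add.ALU) RAW r3
  cy3 -> i5&i6 (st.MEM+sub.ALU) pair
  cy4 -> i7 (and.ALU) RAW r2
  cy5 -> i8 (st.MEM) no-port MEM/MEM
  cy6 -> i9 (ld.MEM) no-port MEM/MEM
  cy7 -> i10&i11 (ld.MEM+sub.ALU) pair
  cy8 -> i12 (ld.MEM) tail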